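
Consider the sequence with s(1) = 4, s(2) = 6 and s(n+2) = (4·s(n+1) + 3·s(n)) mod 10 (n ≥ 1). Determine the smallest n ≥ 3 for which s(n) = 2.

Computing terms: s(1) = 4,  s(2) = 6,  s(3) = 6,  s(4) = 2,  s(5) = 6,  s(6) = 0,  s(7) = 8,  s(8) = 2,  s(9) = 2,  s(10) = 4,  s(11) = 2,  s(12) = 0,  s(13) = 6,  s(14) = 4,  s(15) = 4,  s(16) = 8,  s(17) = 4,  s(18) = 0,  s(19) = 2,  s(20) = 8,  s(21) = 8,  s(22) = 6,  s(23) = 8,  s(24) = 0,  s(25) = 4,  s(26) = 6.
Since (s(25), s(26)) = (s(1), s(2)) = (4, 6) (two consecutive terms determine the rest), the sequence is periodic with period 24.
The value 2 first appears (with n ≥ 3) at s(4).

4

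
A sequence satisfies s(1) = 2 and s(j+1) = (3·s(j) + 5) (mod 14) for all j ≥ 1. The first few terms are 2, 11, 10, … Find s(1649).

12

s(1) = 2; s(2) = 11; s(3) = 10; s(4) = 7; s(5) = 12; s(6) = 13; s(7) = 2.
Since s(7) = s(1) = 2, the sequence is periodic with period 6.
(1649 - 1) mod 6 = 4, so s(1649) = s(5) = 12.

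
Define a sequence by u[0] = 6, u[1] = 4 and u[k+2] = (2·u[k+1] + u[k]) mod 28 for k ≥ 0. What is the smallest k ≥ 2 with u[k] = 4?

Computing terms: u[0] = 6; u[1] = 4; u[2] = 14; u[3] = 4; u[4] = 22; u[5] = 20; u[6] = 6; u[7] = 4.
The sequence repeats with period 6.
The value 4 first appears (with k ≥ 2) at u[3].

3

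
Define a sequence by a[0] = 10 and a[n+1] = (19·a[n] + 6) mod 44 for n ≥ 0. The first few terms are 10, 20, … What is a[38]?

Listing terms: a[0] = 10; a[1] = 20; a[2] = 34; a[3] = 36; a[4] = 30; a[5] = 4; a[6] = 38; a[7] = 24; a[8] = 22; a[9] = 28; a[10] = 10.
Since a[10] = a[0] = 10, the sequence is periodic with period 10.
(38 - 0) mod 10 = 8, so a[38] = a[8] = 22.

22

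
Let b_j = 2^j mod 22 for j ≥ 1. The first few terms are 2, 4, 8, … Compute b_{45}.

Computing terms: b_1 = 2; b_2 = 4; b_3 = 8; b_4 = 16; b_5 = 10; b_6 = 20; b_7 = 18; b_8 = 14; b_9 = 6; b_{10} = 12; b_{11} = 2.
The sequence repeats with period 10.
So b_{45} = b_{1 + ((45-1) mod 10)} = b_5 = 10.

10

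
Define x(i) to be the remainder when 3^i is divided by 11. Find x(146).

3

x(1) = 3, x(2) = 9, x(3) = 5, x(4) = 4, x(5) = 1, x(6) = 3.
Since x(6) = x(1) = 3, the sequence is periodic with period 5.
(146 - 1) mod 5 = 0, so x(146) = x(1) = 3.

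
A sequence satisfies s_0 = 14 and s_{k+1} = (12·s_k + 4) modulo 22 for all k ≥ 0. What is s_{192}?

Listing terms: s_0 = 14,  s_1 = 18,  s_2 = 0,  s_3 = 4,  s_4 = 8,  s_5 = 12,  s_6 = 16,  s_7 = 20,  s_8 = 2,  s_9 = 6,  s_{10} = 10,  s_{11} = 14.
Since s_{11} = s_0 = 14, the sequence is periodic with period 11.
So s_{192} = s_{0 + ((192-0) mod 11)} = s_5 = 12.

12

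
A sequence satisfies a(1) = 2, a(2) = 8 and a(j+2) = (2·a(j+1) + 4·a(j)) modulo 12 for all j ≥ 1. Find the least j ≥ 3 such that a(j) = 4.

We have a(1) = 2, a(2) = 8, a(3) = 0, a(4) = 8, a(5) = 4, a(6) = 4, a(7) = 0, a(8) = 4, a(9) = 8, a(10) = 8, a(11) = 0.
Since (a(10), a(11)) = (a(2), a(3)) = (8, 0) (two consecutive terms determine the rest), the sequence is eventually periodic: after a pre-period of length 1 it cycles with period 8.
The value 4 first appears (with j ≥ 3) at a(5).

5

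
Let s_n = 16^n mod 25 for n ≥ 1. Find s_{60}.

s_1 = 16,  s_2 = 6,  s_3 = 21,  s_4 = 11,  s_5 = 1,  s_6 = 16.
Since s_6 = s_1 = 16, the sequence is periodic with period 5.
(60 - 1) mod 5 = 4, so s_{60} = s_5 = 1.

1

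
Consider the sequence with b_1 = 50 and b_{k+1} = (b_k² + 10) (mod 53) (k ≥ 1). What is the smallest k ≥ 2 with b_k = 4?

5

Listing terms: b_1 = 50; b_2 = 19; b_3 = 0; b_4 = 10; b_5 = 4; b_6 = 26; b_7 = 50.
Since b_7 = b_1 = 50, the sequence is periodic with period 6.
The value 4 first appears (with k ≥ 2) at b_5.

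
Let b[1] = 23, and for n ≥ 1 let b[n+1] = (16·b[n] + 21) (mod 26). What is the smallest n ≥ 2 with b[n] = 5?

3

Listing terms: b[1] = 23, b[2] = 25, b[3] = 5, b[4] = 23.
The sequence repeats with period 3.
The value 5 first appears (with n ≥ 2) at b[3].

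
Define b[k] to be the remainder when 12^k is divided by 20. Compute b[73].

Listing terms: b[1] = 12,  b[2] = 4,  b[3] = 8,  b[4] = 16,  b[5] = 12.
The sequence repeats with period 4.
So b[73] = b[1 + ((73-1) mod 4)] = b[1] = 12.

12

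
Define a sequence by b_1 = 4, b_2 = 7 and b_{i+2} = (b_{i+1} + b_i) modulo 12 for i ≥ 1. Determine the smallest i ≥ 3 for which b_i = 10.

10

We have b_1 = 4; b_2 = 7; b_3 = 11; b_4 = 6; b_5 = 5; b_6 = 11; b_7 = 4; b_8 = 3; b_9 = 7; b_{10} = 10; b_{11} = 5; b_{12} = 3; b_{13} = 8; b_{14} = 11; b_{15} = 7; b_{16} = 6; b_{17} = 1; b_{18} = 7; b_{19} = 8; b_{20} = 3; b_{21} = 11; b_{22} = 2; b_{23} = 1; b_{24} = 3; b_{25} = 4; b_{26} = 7.
Since (b_{25}, b_{26}) = (b_1, b_2) = (4, 7) (two consecutive terms determine the rest), the sequence is periodic with period 24.
The value 10 first appears (with i ≥ 3) at b_{10}.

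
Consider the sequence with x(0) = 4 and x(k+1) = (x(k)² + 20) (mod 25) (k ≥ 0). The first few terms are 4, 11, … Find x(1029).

11

We have x(0) = 4; x(1) = 11; x(2) = 16; x(3) = 1; x(4) = 21; x(5) = 11.
Since x(5) = x(1) = 11, the sequence is eventually periodic: after a pre-period of length 1 it cycles with period 4.
For k ≥ 1, x(k) depends only on (k - 1) mod 4. (1029 - 1) mod 4 = 0, so x(1029) = x(1) = 11.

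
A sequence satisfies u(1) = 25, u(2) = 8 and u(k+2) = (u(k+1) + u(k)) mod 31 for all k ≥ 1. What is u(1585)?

13

Listing terms: u(1) = 25,  u(2) = 8,  u(3) = 2,  u(4) = 10,  u(5) = 12,  u(6) = 22,  u(7) = 3,  u(8) = 25,  u(9) = 28,  u(10) = 22,  u(11) = 19,  u(12) = 10,  u(13) = 29,  u(14) = 8,  u(15) = 6,  u(16) = 14,  u(17) = 20,  u(18) = 3,  u(19) = 23,  u(20) = 26,  u(21) = 18,  u(22) = 13,  u(23) = 0,  u(24) = 13,  u(25) = 13,  u(26) = 26,  u(27) = 8,  u(28) = 3,  u(29) = 11,  u(30) = 14,  u(31) = 25,  u(32) = 8.
The sequence repeats with period 30.
So u(1585) = u(1 + ((1585-1) mod 30)) = u(25) = 13.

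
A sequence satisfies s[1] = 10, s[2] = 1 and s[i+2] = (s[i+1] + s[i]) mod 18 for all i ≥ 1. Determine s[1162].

s[1] = 10,  s[2] = 1,  s[3] = 11,  s[4] = 12,  s[5] = 5,  s[6] = 17,  s[7] = 4,  s[8] = 3,  s[9] = 7,  s[10] = 10,  s[11] = 17,  s[12] = 9,  s[13] = 8,  s[14] = 17,  s[15] = 7,  s[16] = 6,  s[17] = 13,  s[18] = 1,  s[19] = 14,  s[20] = 15,  s[21] = 11,  s[22] = 8,  s[23] = 1,  s[24] = 9,  s[25] = 10,  s[26] = 1.
The sequence repeats with period 24.
So s[1162] = s[1 + ((1162-1) mod 24)] = s[10] = 10.

10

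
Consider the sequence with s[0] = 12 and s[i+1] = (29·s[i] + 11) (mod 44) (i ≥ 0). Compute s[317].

39

We have s[0] = 12,  s[1] = 7,  s[2] = 38,  s[3] = 13,  s[4] = 36,  s[5] = 43,  s[6] = 26,  s[7] = 17,  s[8] = 20,  s[9] = 19,  s[10] = 34,  s[11] = 29,  s[12] = 16,  s[13] = 35,  s[14] = 14,  s[15] = 21,  s[16] = 4,  s[17] = 39,  s[18] = 42,  s[19] = 41,  s[20] = 12.
Since s[20] = s[0] = 12, the sequence is periodic with period 20.
(317 - 0) mod 20 = 17, so s[317] = s[17] = 39.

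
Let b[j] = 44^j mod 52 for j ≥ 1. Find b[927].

8

Computing terms: b[1] = 44; b[2] = 12; b[3] = 8; b[4] = 40; b[5] = 44.
Since b[5] = b[1] = 44, the sequence is periodic with period 4.
So b[927] = b[1 + ((927-1) mod 4)] = b[3] = 8.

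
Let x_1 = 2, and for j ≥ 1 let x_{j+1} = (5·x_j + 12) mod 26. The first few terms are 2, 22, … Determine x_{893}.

2

We have x_1 = 2; x_2 = 22; x_3 = 18; x_4 = 24; x_5 = 2.
The sequence repeats with period 4.
So x_{893} = x_{1 + ((893-1) mod 4)} = x_1 = 2.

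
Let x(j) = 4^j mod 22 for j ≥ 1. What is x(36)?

We have x(1) = 4; x(2) = 16; x(3) = 20; x(4) = 14; x(5) = 12; x(6) = 4.
The sequence repeats with period 5.
(36 - 1) mod 5 = 0, so x(36) = x(1) = 4.

4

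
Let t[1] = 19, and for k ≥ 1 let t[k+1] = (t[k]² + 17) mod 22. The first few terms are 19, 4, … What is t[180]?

20

We have t[1] = 19,  t[2] = 4,  t[3] = 11,  t[4] = 6,  t[5] = 9,  t[6] = 10,  t[7] = 7,  t[8] = 0,  t[9] = 17,  t[10] = 20,  t[11] = 21,  t[12] = 18,  t[13] = 11.
Since t[13] = t[3] = 11, the sequence is eventually periodic: after a pre-period of length 2 it cycles with period 10.
For k ≥ 3, t[k] depends only on (k - 3) mod 10. (180 - 3) mod 10 = 7, so t[180] = t[10] = 20.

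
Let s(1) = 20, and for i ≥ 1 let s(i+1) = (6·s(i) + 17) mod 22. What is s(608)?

21

We have s(1) = 20, s(2) = 5, s(3) = 3, s(4) = 13, s(5) = 7, s(6) = 15, s(7) = 19, s(8) = 21, s(9) = 11, s(10) = 17, s(11) = 9, s(12) = 5.
Since s(12) = s(2) = 5, the sequence is eventually periodic: after a pre-period of length 1 it cycles with period 10.
For i ≥ 2, s(i) depends only on (i - 2) mod 10. (608 - 2) mod 10 = 6, so s(608) = s(8) = 21.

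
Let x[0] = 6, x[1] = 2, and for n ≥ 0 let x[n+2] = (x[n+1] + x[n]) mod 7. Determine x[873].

x[0] = 6, x[1] = 2, x[2] = 1, x[3] = 3, x[4] = 4, x[5] = 0, x[6] = 4, x[7] = 4, x[8] = 1, x[9] = 5, x[10] = 6, x[11] = 4, x[12] = 3, x[13] = 0, x[14] = 3, x[15] = 3, x[16] = 6, x[17] = 2.
Since (x[16], x[17]) = (x[0], x[1]) = (6, 2) (two consecutive terms determine the rest), the sequence is periodic with period 16.
(873 - 0) mod 16 = 9, so x[873] = x[9] = 5.

5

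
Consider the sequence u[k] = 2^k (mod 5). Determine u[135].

3

Computing terms: u[1] = 2,  u[2] = 4,  u[3] = 3,  u[4] = 1,  u[5] = 2.
The sequence repeats with period 4.
So u[135] = u[1 + ((135-1) mod 4)] = u[3] = 3.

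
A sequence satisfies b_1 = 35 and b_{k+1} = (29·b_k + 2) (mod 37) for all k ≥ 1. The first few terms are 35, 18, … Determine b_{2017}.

35

Listing terms: b_1 = 35; b_2 = 18; b_3 = 6; b_4 = 28; b_5 = 0; b_6 = 2; b_7 = 23; b_8 = 3; b_9 = 15; b_{10} = 30; b_{11} = 21; b_{12} = 19; b_{13} = 35.
The sequence repeats with period 12.
(2017 - 1) mod 12 = 0, so b_{2017} = b_1 = 35.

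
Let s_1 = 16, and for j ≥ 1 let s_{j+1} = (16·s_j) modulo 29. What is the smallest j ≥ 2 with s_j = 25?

4

Computing terms: s_1 = 16,  s_2 = 24,  s_3 = 7,  s_4 = 25,  s_5 = 23,  s_6 = 20,  s_7 = 1,  s_8 = 16.
Since s_8 = s_1 = 16, the sequence is periodic with period 7.
The value 25 first appears (with j ≥ 2) at s_4.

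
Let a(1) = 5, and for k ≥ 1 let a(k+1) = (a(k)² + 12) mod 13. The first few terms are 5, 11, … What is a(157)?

We have a(1) = 5; a(2) = 11; a(3) = 3; a(4) = 8; a(5) = 11.
Since a(5) = a(2) = 11, the sequence is eventually periodic: after a pre-period of length 1 it cycles with period 3.
For k ≥ 2, a(k) depends only on (k - 2) mod 3. (157 - 2) mod 3 = 2, so a(157) = a(4) = 8.

8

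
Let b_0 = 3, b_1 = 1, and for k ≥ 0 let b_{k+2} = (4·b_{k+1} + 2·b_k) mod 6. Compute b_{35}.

2

We have b_0 = 3, b_1 = 1, b_2 = 4, b_3 = 0, b_4 = 2, b_5 = 2, b_6 = 0, b_7 = 4, b_8 = 4, b_9 = 0.
Since (b_8, b_9) = (b_2, b_3) = (4, 0) (two consecutive terms determine the rest), the sequence is eventually periodic: after a pre-period of length 2 it cycles with period 6.
For k ≥ 2, b_k depends only on (k - 2) mod 6. (35 - 2) mod 6 = 3, so b_{35} = b_5 = 2.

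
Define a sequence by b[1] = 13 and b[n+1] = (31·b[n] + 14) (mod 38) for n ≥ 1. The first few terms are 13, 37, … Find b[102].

Computing terms: b[1] = 13, b[2] = 37, b[3] = 21, b[4] = 19, b[5] = 33, b[6] = 11, b[7] = 13.
The sequence repeats with period 6.
So b[102] = b[1 + ((102-1) mod 6)] = b[6] = 11.

11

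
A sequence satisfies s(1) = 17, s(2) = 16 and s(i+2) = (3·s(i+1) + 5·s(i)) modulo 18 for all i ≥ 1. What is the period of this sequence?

Listing terms: s(1) = 17; s(2) = 16; s(3) = 7; s(4) = 11; s(5) = 14; s(6) = 7; s(7) = 1; s(8) = 2; s(9) = 11; s(10) = 7; s(11) = 4; s(12) = 11; s(13) = 17; s(14) = 16.
Since (s(13), s(14)) = (s(1), s(2)) = (17, 16) (two consecutive terms determine the rest), the sequence is periodic with period 12.

12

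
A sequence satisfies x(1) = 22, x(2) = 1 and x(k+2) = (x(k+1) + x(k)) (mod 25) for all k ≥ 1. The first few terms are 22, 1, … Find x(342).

We have x(1) = 22; x(2) = 1; x(3) = 23; x(4) = 24; x(5) = 22; x(6) = 21; x(7) = 18; x(8) = 14; x(9) = 7; x(10) = 21; x(11) = 3; x(12) = 24; x(13) = 2; x(14) = 1; x(15) = 3; x(16) = 4; x(17) = 7; x(18) = 11; x(19) = 18; x(20) = 4; x(21) = 22; x(22) = 1.
The sequence repeats with period 20.
So x(342) = x(1 + ((342-1) mod 20)) = x(2) = 1.

1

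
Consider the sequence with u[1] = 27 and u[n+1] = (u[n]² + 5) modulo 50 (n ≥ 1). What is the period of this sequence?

4

We have u[1] = 27; u[2] = 34; u[3] = 11; u[4] = 26; u[5] = 31; u[6] = 16; u[7] = 11.
Since u[7] = u[3] = 11, the sequence is eventually periodic: after a pre-period of length 2 it cycles with period 4.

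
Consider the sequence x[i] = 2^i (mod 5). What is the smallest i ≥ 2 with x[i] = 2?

We have x[1] = 2, x[2] = 4, x[3] = 3, x[4] = 1, x[5] = 2.
Since x[5] = x[1] = 2, the sequence is periodic with period 4.
The value 2 next appears (with i ≥ 2) at x[5].

5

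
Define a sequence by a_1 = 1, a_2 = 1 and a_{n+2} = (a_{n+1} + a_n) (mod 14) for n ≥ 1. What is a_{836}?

3

We have a_1 = 1,  a_2 = 1,  a_3 = 2,  a_4 = 3,  a_5 = 5,  a_6 = 8,  a_7 = 13,  a_8 = 7,  a_9 = 6,  a_{10} = 13,  a_{11} = 5,  a_{12} = 4,  a_{13} = 9,  a_{14} = 13,  a_{15} = 8,  a_{16} = 7,  a_{17} = 1,  a_{18} = 8,  a_{19} = 9,  a_{20} = 3,  a_{21} = 12,  a_{22} = 1,  a_{23} = 13,  a_{24} = 0,  a_{25} = 13,  a_{26} = 13,  a_{27} = 12,  a_{28} = 11,  a_{29} = 9,  a_{30} = 6,  a_{31} = 1,  a_{32} = 7,  a_{33} = 8,  a_{34} = 1,  a_{35} = 9,  a_{36} = 10,  a_{37} = 5,  a_{38} = 1,  a_{39} = 6,  a_{40} = 7,  a_{41} = 13,  a_{42} = 6,  a_{43} = 5,  a_{44} = 11,  a_{45} = 2,  a_{46} = 13,  a_{47} = 1,  a_{48} = 0,  a_{49} = 1,  a_{50} = 1.
The sequence repeats with period 48.
So a_{836} = a_{1 + ((836-1) mod 48)} = a_{20} = 3.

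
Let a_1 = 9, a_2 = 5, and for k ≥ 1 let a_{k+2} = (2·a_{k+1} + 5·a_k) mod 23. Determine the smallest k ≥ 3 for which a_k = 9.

We have a_1 = 9; a_2 = 5; a_3 = 9; a_4 = 20; a_5 = 16; a_6 = 17; a_7 = 22; a_8 = 14; a_9 = 0; a_{10} = 1; a_{11} = 2; a_{12} = 9; a_{13} = 5.
Since (a_{12}, a_{13}) = (a_1, a_2) = (9, 5) (two consecutive terms determine the rest), the sequence is periodic with period 11.
The value 9 first appears (with k ≥ 3) at a_3.

3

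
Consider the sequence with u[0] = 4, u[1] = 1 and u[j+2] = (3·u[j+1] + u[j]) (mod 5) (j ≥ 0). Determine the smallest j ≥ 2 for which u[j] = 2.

2

Listing terms: u[0] = 4,  u[1] = 1,  u[2] = 2,  u[3] = 2,  u[4] = 3,  u[5] = 1,  u[6] = 1,  u[7] = 4,  u[8] = 3,  u[9] = 3,  u[10] = 2,  u[11] = 4,  u[12] = 4,  u[13] = 1.
The sequence repeats with period 12.
The value 2 first appears (with j ≥ 2) at u[2].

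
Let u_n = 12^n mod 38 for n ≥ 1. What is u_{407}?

8

Listing terms: u_1 = 12, u_2 = 30, u_3 = 18, u_4 = 26, u_5 = 8, u_6 = 20, u_7 = 12.
Since u_7 = u_1 = 12, the sequence is periodic with period 6.
(407 - 1) mod 6 = 4, so u_{407} = u_5 = 8.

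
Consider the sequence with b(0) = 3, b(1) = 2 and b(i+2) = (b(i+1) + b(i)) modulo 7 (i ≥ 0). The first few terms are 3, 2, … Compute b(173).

b(0) = 3, b(1) = 2, b(2) = 5, b(3) = 0, b(4) = 5, b(5) = 5, b(6) = 3, b(7) = 1, b(8) = 4, b(9) = 5, b(10) = 2, b(11) = 0, b(12) = 2, b(13) = 2, b(14) = 4, b(15) = 6, b(16) = 3, b(17) = 2.
The sequence repeats with period 16.
(173 - 0) mod 16 = 13, so b(173) = b(13) = 2.

2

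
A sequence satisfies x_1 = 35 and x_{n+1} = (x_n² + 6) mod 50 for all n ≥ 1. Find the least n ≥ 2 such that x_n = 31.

2

We have x_1 = 35, x_2 = 31, x_3 = 17, x_4 = 45, x_5 = 31.
Since x_5 = x_2 = 31, the sequence is eventually periodic: after a pre-period of length 1 it cycles with period 3.
The value 31 first appears (with n ≥ 2) at x_2.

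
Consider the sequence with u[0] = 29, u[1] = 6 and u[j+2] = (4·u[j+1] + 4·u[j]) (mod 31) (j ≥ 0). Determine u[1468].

27

Computing terms: u[0] = 29, u[1] = 6, u[2] = 16, u[3] = 26, u[4] = 13, u[5] = 1, u[6] = 25, u[7] = 11, u[8] = 20, u[9] = 0, u[10] = 18, u[11] = 10, u[12] = 19, u[13] = 23, u[14] = 13, u[15] = 20, u[16] = 8, u[17] = 19, u[18] = 15, u[19] = 12, u[20] = 15, u[21] = 15, u[22] = 27, u[23] = 13, u[24] = 5, u[25] = 10, u[26] = 29, u[27] = 1, u[28] = 27, u[29] = 19, u[30] = 29, u[31] = 6.
Since (u[30], u[31]) = (u[0], u[1]) = (29, 6) (two consecutive terms determine the rest), the sequence is periodic with period 30.
So u[1468] = u[0 + ((1468-0) mod 30)] = u[28] = 27.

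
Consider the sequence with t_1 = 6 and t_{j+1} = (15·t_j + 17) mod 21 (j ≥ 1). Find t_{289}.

2

We have t_1 = 6, t_2 = 2, t_3 = 5, t_4 = 8, t_5 = 11, t_6 = 14, t_7 = 17, t_8 = 20, t_9 = 2.
Since t_9 = t_2 = 2, the sequence is eventually periodic: after a pre-period of length 1 it cycles with period 7.
For j ≥ 2, t_j depends only on (j - 2) mod 7. (289 - 2) mod 7 = 0, so t_{289} = t_2 = 2.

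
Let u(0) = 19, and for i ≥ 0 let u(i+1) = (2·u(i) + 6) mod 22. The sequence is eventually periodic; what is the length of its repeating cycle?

10

We have u(0) = 19,  u(1) = 0,  u(2) = 6,  u(3) = 18,  u(4) = 20,  u(5) = 2,  u(6) = 10,  u(7) = 4,  u(8) = 14,  u(9) = 12,  u(10) = 8,  u(11) = 0.
Since u(11) = u(1) = 0, the sequence is eventually periodic: after a pre-period of length 1 it cycles with period 10.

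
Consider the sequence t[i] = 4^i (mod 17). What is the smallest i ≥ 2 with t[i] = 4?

t[1] = 4; t[2] = 16; t[3] = 13; t[4] = 1; t[5] = 4.
The sequence repeats with period 4.
The value 4 next appears (with i ≥ 2) at t[5].

5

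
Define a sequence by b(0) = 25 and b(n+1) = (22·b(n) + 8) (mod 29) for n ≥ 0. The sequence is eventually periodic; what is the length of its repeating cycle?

14

We have b(0) = 25,  b(1) = 7,  b(2) = 17,  b(3) = 5,  b(4) = 2,  b(5) = 23,  b(6) = 21,  b(7) = 6,  b(8) = 24,  b(9) = 14,  b(10) = 26,  b(11) = 0,  b(12) = 8,  b(13) = 10,  b(14) = 25.
The sequence repeats with period 14.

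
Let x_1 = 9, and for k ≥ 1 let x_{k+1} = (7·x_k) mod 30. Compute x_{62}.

x_1 = 9; x_2 = 3; x_3 = 21; x_4 = 27; x_5 = 9.
Since x_5 = x_1 = 9, the sequence is periodic with period 4.
(62 - 1) mod 4 = 1, so x_{62} = x_2 = 3.

3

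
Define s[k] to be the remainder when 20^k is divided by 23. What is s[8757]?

20

s[0] = 1,  s[1] = 20,  s[2] = 9,  s[3] = 19,  s[4] = 12,  s[5] = 10,  s[6] = 16,  s[7] = 21,  s[8] = 6,  s[9] = 5,  s[10] = 8,  s[11] = 22,  s[12] = 3,  s[13] = 14,  s[14] = 4,  s[15] = 11,  s[16] = 13,  s[17] = 7,  s[18] = 2,  s[19] = 17,  s[20] = 18,  s[21] = 15,  s[22] = 1.
Since s[22] = s[0] = 1, the sequence is periodic with period 22.
So s[8757] = s[0 + ((8757-0) mod 22)] = s[1] = 20.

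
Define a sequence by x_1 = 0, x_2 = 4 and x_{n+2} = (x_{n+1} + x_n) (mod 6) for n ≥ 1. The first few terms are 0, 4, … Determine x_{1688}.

4

We have x_1 = 0, x_2 = 4, x_3 = 4, x_4 = 2, x_5 = 0, x_6 = 2, x_7 = 2, x_8 = 4, x_9 = 0, x_{10} = 4.
Since (x_9, x_{10}) = (x_1, x_2) = (0, 4) (two consecutive terms determine the rest), the sequence is periodic with period 8.
(1688 - 1) mod 8 = 7, so x_{1688} = x_8 = 4.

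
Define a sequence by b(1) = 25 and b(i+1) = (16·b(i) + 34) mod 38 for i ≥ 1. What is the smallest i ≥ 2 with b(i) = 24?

We have b(1) = 25, b(2) = 16, b(3) = 24, b(4) = 0, b(5) = 34, b(6) = 8, b(7) = 10, b(8) = 4, b(9) = 22, b(10) = 6, b(11) = 16.
Since b(11) = b(2) = 16, the sequence is eventually periodic: after a pre-period of length 1 it cycles with period 9.
The value 24 first appears (with i ≥ 2) at b(3).

3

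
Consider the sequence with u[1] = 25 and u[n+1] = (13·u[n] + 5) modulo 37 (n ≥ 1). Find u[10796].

Computing terms: u[1] = 25, u[2] = 34, u[3] = 3, u[4] = 7, u[5] = 22, u[6] = 32, u[7] = 14, u[8] = 2, u[9] = 31, u[10] = 1, u[11] = 18, u[12] = 17, u[13] = 4, u[14] = 20, u[15] = 6, u[16] = 9, u[17] = 11, u[18] = 0, u[19] = 5, u[20] = 33, u[21] = 27, u[22] = 23, u[23] = 8, u[24] = 35, u[25] = 16, u[26] = 28, u[27] = 36, u[28] = 29, u[29] = 12, u[30] = 13, u[31] = 26, u[32] = 10, u[33] = 24, u[34] = 21, u[35] = 19, u[36] = 30, u[37] = 25.
The sequence repeats with period 36.
So u[10796] = u[1 + ((10796-1) mod 36)] = u[32] = 10.

10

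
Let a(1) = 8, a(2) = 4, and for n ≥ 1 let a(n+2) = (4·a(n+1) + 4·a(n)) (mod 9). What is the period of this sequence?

24

Computing terms: a(1) = 8,  a(2) = 4,  a(3) = 3,  a(4) = 1,  a(5) = 7,  a(6) = 5,  a(7) = 3,  a(8) = 5,  a(9) = 5,  a(10) = 4,  a(11) = 0,  a(12) = 7,  a(13) = 1,  a(14) = 5,  a(15) = 6,  a(16) = 8,  a(17) = 2,  a(18) = 4,  a(19) = 6,  a(20) = 4,  a(21) = 4,  a(22) = 5,  a(23) = 0,  a(24) = 2,  a(25) = 8,  a(26) = 4.
The sequence repeats with period 24.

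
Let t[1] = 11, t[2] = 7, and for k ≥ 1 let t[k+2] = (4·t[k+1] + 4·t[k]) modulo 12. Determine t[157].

4

Computing terms: t[1] = 11; t[2] = 7; t[3] = 0; t[4] = 4; t[5] = 4; t[6] = 8; t[7] = 0; t[8] = 8; t[9] = 8; t[10] = 4; t[11] = 0; t[12] = 4.
Since (t[11], t[12]) = (t[3], t[4]) = (0, 4) (two consecutive terms determine the rest), the sequence is eventually periodic: after a pre-period of length 2 it cycles with period 8.
For k ≥ 3, t[k] depends only on (k - 3) mod 8. (157 - 3) mod 8 = 2, so t[157] = t[5] = 4.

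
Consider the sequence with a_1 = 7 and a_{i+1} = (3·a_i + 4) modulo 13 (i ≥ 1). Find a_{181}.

Listing terms: a_1 = 7, a_2 = 12, a_3 = 1, a_4 = 7.
The sequence repeats with period 3.
So a_{181} = a_{1 + ((181-1) mod 3)} = a_1 = 7.

7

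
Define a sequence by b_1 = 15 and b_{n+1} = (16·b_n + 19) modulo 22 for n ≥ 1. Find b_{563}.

5

Computing terms: b_1 = 15,  b_2 = 17,  b_3 = 5,  b_4 = 11,  b_5 = 19,  b_6 = 15.
The sequence repeats with period 5.
So b_{563} = b_{1 + ((563-1) mod 5)} = b_3 = 5.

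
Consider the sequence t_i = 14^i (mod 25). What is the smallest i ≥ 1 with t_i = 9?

9

Listing terms: t_0 = 1, t_1 = 14, t_2 = 21, t_3 = 19, t_4 = 16, t_5 = 24, t_6 = 11, t_7 = 4, t_8 = 6, t_9 = 9, t_{10} = 1.
The sequence repeats with period 10.
The value 9 first appears (with i ≥ 1) at t_9.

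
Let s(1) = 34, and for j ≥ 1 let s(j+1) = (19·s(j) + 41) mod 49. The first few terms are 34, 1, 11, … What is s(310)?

5

Listing terms: s(1) = 34; s(2) = 1; s(3) = 11; s(4) = 5; s(5) = 38; s(6) = 28; s(7) = 34.
The sequence repeats with period 6.
So s(310) = s(1 + ((310-1) mod 6)) = s(4) = 5.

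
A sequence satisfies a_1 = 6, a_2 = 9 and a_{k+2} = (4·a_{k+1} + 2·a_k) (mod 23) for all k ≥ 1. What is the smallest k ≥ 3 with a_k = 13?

Computing terms: a_1 = 6; a_2 = 9; a_3 = 2; a_4 = 3; a_5 = 16; a_6 = 1; a_7 = 13; a_8 = 8; a_9 = 12; a_{10} = 18; a_{11} = 4; a_{12} = 6; a_{13} = 9.
The sequence repeats with period 11.
The value 13 first appears (with k ≥ 3) at a_7.

7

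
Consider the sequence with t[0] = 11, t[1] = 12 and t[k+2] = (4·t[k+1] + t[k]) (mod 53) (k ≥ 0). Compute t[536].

0

Computing terms: t[0] = 11,  t[1] = 12,  t[2] = 6,  t[3] = 36,  t[4] = 44,  t[5] = 0,  t[6] = 44,  t[7] = 17,  t[8] = 6,  t[9] = 41,  t[10] = 11,  t[11] = 32,  t[12] = 33,  t[13] = 5,  t[14] = 0,  t[15] = 5,  t[16] = 20,  t[17] = 32,  t[18] = 42,  t[19] = 41,  t[20] = 47,  t[21] = 17,  t[22] = 9,  t[23] = 0,  t[24] = 9,  t[25] = 36,  t[26] = 47,  t[27] = 12,  t[28] = 42,  t[29] = 21,  t[30] = 20,  t[31] = 48,  t[32] = 0,  t[33] = 48,  t[34] = 33,  t[35] = 21,  t[36] = 11,  t[37] = 12.
The sequence repeats with period 36.
So t[536] = t[0 + ((536-0) mod 36)] = t[32] = 0.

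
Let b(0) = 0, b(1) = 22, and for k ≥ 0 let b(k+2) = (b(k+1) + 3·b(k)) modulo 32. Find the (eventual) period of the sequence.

b(0) = 0,  b(1) = 22,  b(2) = 22,  b(3) = 24,  b(4) = 26,  b(5) = 2,  b(6) = 16,  b(7) = 22,  b(8) = 6,  b(9) = 8,  b(10) = 26,  b(11) = 18,  b(12) = 0,  b(13) = 22.
Since (b(12), b(13)) = (b(0), b(1)) = (0, 22) (two consecutive terms determine the rest), the sequence is periodic with period 12.

12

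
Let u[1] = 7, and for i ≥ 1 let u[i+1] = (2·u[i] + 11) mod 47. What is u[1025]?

Computing terms: u[1] = 7; u[2] = 25; u[3] = 14; u[4] = 39; u[5] = 42; u[6] = 1; u[7] = 13; u[8] = 37; u[9] = 38; u[10] = 40; u[11] = 44; u[12] = 5; u[13] = 21; u[14] = 6; u[15] = 23; u[16] = 10; u[17] = 31; u[18] = 26; u[19] = 16; u[20] = 43; u[21] = 3; u[22] = 17; u[23] = 45; u[24] = 7.
The sequence repeats with period 23.
So u[1025] = u[1 + ((1025-1) mod 23)] = u[13] = 21.

21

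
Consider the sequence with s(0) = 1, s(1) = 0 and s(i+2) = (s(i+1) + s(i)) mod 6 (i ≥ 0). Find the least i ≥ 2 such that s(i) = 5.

6

Computing terms: s(0) = 1,  s(1) = 0,  s(2) = 1,  s(3) = 1,  s(4) = 2,  s(5) = 3,  s(6) = 5,  s(7) = 2,  s(8) = 1,  s(9) = 3,  s(10) = 4,  s(11) = 1,  s(12) = 5,  s(13) = 0,  s(14) = 5,  s(15) = 5,  s(16) = 4,  s(17) = 3,  s(18) = 1,  s(19) = 4,  s(20) = 5,  s(21) = 3,  s(22) = 2,  s(23) = 5,  s(24) = 1,  s(25) = 0.
The sequence repeats with period 24.
The value 5 first appears (with i ≥ 2) at s(6).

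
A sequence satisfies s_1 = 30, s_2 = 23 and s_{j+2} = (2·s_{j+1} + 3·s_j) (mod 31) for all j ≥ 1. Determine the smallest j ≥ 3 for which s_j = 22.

s_1 = 30,  s_2 = 23,  s_3 = 12,  s_4 = 0,  s_5 = 5,  s_6 = 10,  s_7 = 4,  s_8 = 7,  s_9 = 26,  s_{10} = 11,  s_{11} = 7,  s_{12} = 16,  s_{13} = 22,  s_{14} = 30,  s_{15} = 2,  s_{16} = 1,  s_{17} = 8,  s_{18} = 19,  s_{19} = 0,  s_{20} = 26,  s_{21} = 21,  s_{22} = 27,  s_{23} = 24,  s_{24} = 5,  s_{25} = 20,  s_{26} = 24,  s_{27} = 15,  s_{28} = 9,  s_{29} = 1,  s_{30} = 29,  s_{31} = 30,  s_{32} = 23.
The sequence repeats with period 30.
The value 22 first appears (with j ≥ 3) at s_{13}.

13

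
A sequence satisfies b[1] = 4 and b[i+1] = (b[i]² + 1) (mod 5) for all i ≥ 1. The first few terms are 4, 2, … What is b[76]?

Computing terms: b[1] = 4, b[2] = 2, b[3] = 0, b[4] = 1, b[5] = 2.
Since b[5] = b[2] = 2, the sequence is eventually periodic: after a pre-period of length 1 it cycles with period 3.
For i ≥ 2, b[i] depends only on (i - 2) mod 3. (76 - 2) mod 3 = 2, so b[76] = b[4] = 1.

1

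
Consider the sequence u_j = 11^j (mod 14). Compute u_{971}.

We have u_1 = 11; u_2 = 9; u_3 = 1; u_4 = 11.
The sequence repeats with period 3.
(971 - 1) mod 3 = 1, so u_{971} = u_2 = 9.

9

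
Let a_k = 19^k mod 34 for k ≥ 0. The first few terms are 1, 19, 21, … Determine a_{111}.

Computing terms: a_0 = 1; a_1 = 19; a_2 = 21; a_3 = 25; a_4 = 33; a_5 = 15; a_6 = 13; a_7 = 9; a_8 = 1.
Since a_8 = a_0 = 1, the sequence is periodic with period 8.
So a_{111} = a_{0 + ((111-0) mod 8)} = a_7 = 9.

9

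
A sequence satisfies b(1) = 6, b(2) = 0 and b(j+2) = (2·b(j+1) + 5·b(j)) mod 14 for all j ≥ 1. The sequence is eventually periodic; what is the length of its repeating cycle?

b(1) = 6,  b(2) = 0,  b(3) = 2,  b(4) = 4,  b(5) = 4,  b(6) = 0,  b(7) = 6,  b(8) = 12,  b(9) = 12,  b(10) = 0,  b(11) = 4,  b(12) = 8,  b(13) = 8,  b(14) = 0,  b(15) = 12,  b(16) = 10,  b(17) = 10,  b(18) = 0,  b(19) = 8,  b(20) = 2,  b(21) = 2,  b(22) = 0,  b(23) = 10,  b(24) = 6,  b(25) = 6,  b(26) = 0.
The sequence repeats with period 24.

24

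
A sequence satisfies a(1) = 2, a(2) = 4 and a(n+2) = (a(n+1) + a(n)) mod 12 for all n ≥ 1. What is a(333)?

Listing terms: a(1) = 2,  a(2) = 4,  a(3) = 6,  a(4) = 10,  a(5) = 4,  a(6) = 2,  a(7) = 6,  a(8) = 8,  a(9) = 2,  a(10) = 10,  a(11) = 0,  a(12) = 10,  a(13) = 10,  a(14) = 8,  a(15) = 6,  a(16) = 2,  a(17) = 8,  a(18) = 10,  a(19) = 6,  a(20) = 4,  a(21) = 10,  a(22) = 2,  a(23) = 0,  a(24) = 2,  a(25) = 2,  a(26) = 4.
Since (a(25), a(26)) = (a(1), a(2)) = (2, 4) (two consecutive terms determine the rest), the sequence is periodic with period 24.
So a(333) = a(1 + ((333-1) mod 24)) = a(21) = 10.

10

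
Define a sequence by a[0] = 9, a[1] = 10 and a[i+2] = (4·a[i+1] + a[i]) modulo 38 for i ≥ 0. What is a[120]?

9

Listing terms: a[0] = 9; a[1] = 10; a[2] = 11; a[3] = 16; a[4] = 37; a[5] = 12; a[6] = 9; a[7] = 10.
The sequence repeats with period 6.
So a[120] = a[0 + ((120-0) mod 6)] = a[0] = 9.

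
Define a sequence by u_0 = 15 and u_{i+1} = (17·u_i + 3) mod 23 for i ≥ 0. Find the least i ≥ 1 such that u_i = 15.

22

u_0 = 15, u_1 = 5, u_2 = 19, u_3 = 4, u_4 = 2, u_5 = 14, u_6 = 11, u_7 = 6, u_8 = 13, u_9 = 17, u_{10} = 16, u_{11} = 22, u_{12} = 9, u_{13} = 18, u_{14} = 10, u_{15} = 12, u_{16} = 0, u_{17} = 3, u_{18} = 8, u_{19} = 1, u_{20} = 20, u_{21} = 21, u_{22} = 15.
Since u_{22} = u_0 = 15, the sequence is periodic with period 22.
The value 15 next appears (with i ≥ 1) at u_{22}.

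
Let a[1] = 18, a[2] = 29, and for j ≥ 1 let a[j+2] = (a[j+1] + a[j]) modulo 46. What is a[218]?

17

Computing terms: a[1] = 18; a[2] = 29; a[3] = 1; a[4] = 30; a[5] = 31; a[6] = 15; a[7] = 0; a[8] = 15; a[9] = 15; a[10] = 30; a[11] = 45; a[12] = 29; a[13] = 28; a[14] = 11; a[15] = 39; a[16] = 4; a[17] = 43; a[18] = 1; a[19] = 44; a[20] = 45; a[21] = 43; a[22] = 42; a[23] = 39; a[24] = 35; a[25] = 28; a[26] = 17; a[27] = 45; a[28] = 16; a[29] = 15; a[30] = 31; a[31] = 0; a[32] = 31; a[33] = 31; a[34] = 16; a[35] = 1; a[36] = 17; a[37] = 18; a[38] = 35; a[39] = 7; a[40] = 42; a[41] = 3; a[42] = 45; a[43] = 2; a[44] = 1; a[45] = 3; a[46] = 4; a[47] = 7; a[48] = 11; a[49] = 18; a[50] = 29.
The sequence repeats with period 48.
So a[218] = a[1 + ((218-1) mod 48)] = a[26] = 17.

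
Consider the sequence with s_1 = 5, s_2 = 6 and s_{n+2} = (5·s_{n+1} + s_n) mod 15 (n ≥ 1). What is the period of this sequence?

Listing terms: s_1 = 5; s_2 = 6; s_3 = 5; s_4 = 1; s_5 = 10; s_6 = 6; s_7 = 10; s_8 = 11; s_9 = 5; s_{10} = 6.
Since (s_9, s_{10}) = (s_1, s_2) = (5, 6) (two consecutive terms determine the rest), the sequence is periodic with period 8.

8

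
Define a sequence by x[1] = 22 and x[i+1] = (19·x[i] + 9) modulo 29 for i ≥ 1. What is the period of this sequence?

We have x[1] = 22; x[2] = 21; x[3] = 2; x[4] = 18; x[5] = 3; x[6] = 8; x[7] = 16; x[8] = 23; x[9] = 11; x[10] = 15; x[11] = 4; x[12] = 27; x[13] = 0; x[14] = 9; x[15] = 6; x[16] = 7; x[17] = 26; x[18] = 10; x[19] = 25; x[20] = 20; x[21] = 12; x[22] = 5; x[23] = 17; x[24] = 13; x[25] = 24; x[26] = 1; x[27] = 28; x[28] = 19; x[29] = 22.
Since x[29] = x[1] = 22, the sequence is periodic with period 28.

28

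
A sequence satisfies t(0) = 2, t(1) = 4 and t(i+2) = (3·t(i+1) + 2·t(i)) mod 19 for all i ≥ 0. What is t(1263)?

18

Listing terms: t(0) = 2; t(1) = 4; t(2) = 16; t(3) = 18; t(4) = 10; t(5) = 9; t(6) = 9; t(7) = 7; t(8) = 1; t(9) = 17; t(10) = 15; t(11) = 3; t(12) = 1; t(13) = 9; t(14) = 10; t(15) = 10; t(16) = 12; t(17) = 18; t(18) = 2; t(19) = 4.
Since (t(18), t(19)) = (t(0), t(1)) = (2, 4) (two consecutive terms determine the rest), the sequence is periodic with period 18.
(1263 - 0) mod 18 = 3, so t(1263) = t(3) = 18.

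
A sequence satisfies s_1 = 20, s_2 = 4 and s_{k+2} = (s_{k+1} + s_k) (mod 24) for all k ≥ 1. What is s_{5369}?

Listing terms: s_1 = 20, s_2 = 4, s_3 = 0, s_4 = 4, s_5 = 4, s_6 = 8, s_7 = 12, s_8 = 20, s_9 = 8, s_{10} = 4, s_{11} = 12, s_{12} = 16, s_{13} = 4, s_{14} = 20, s_{15} = 0, s_{16} = 20, s_{17} = 20, s_{18} = 16, s_{19} = 12, s_{20} = 4, s_{21} = 16, s_{22} = 20, s_{23} = 12, s_{24} = 8, s_{25} = 20, s_{26} = 4.
Since (s_{25}, s_{26}) = (s_1, s_2) = (20, 4) (two consecutive terms determine the rest), the sequence is periodic with period 24.
So s_{5369} = s_{1 + ((5369-1) mod 24)} = s_{17} = 20.

20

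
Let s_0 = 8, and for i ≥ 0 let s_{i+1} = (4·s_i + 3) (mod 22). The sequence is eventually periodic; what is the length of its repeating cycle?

5

s_0 = 8; s_1 = 13; s_2 = 11; s_3 = 3; s_4 = 15; s_5 = 19; s_6 = 13.
Since s_6 = s_1 = 13, the sequence is eventually periodic: after a pre-period of length 1 it cycles with period 5.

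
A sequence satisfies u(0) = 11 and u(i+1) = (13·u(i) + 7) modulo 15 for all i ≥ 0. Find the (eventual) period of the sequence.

u(0) = 11,  u(1) = 0,  u(2) = 7,  u(3) = 8,  u(4) = 6,  u(5) = 10,  u(6) = 2,  u(7) = 3,  u(8) = 1,  u(9) = 5,  u(10) = 12,  u(11) = 13,  u(12) = 11.
Since u(12) = u(0) = 11, the sequence is periodic with period 12.

12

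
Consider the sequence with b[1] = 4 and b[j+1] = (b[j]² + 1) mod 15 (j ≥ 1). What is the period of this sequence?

3

Computing terms: b[1] = 4,  b[2] = 2,  b[3] = 5,  b[4] = 11,  b[5] = 2.
Since b[5] = b[2] = 2, the sequence is eventually periodic: after a pre-period of length 1 it cycles with period 3.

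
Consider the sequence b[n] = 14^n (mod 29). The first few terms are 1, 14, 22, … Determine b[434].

28

b[0] = 1, b[1] = 14, b[2] = 22, b[3] = 18, b[4] = 20, b[5] = 19, b[6] = 5, b[7] = 12, b[8] = 23, b[9] = 3, b[10] = 13, b[11] = 8, b[12] = 25, b[13] = 2, b[14] = 28, b[15] = 15, b[16] = 7, b[17] = 11, b[18] = 9, b[19] = 10, b[20] = 24, b[21] = 17, b[22] = 6, b[23] = 26, b[24] = 16, b[25] = 21, b[26] = 4, b[27] = 27, b[28] = 1.
The sequence repeats with period 28.
(434 - 0) mod 28 = 14, so b[434] = b[14] = 28.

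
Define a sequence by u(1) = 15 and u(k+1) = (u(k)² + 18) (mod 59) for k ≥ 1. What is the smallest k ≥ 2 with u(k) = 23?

We have u(1) = 15,  u(2) = 7,  u(3) = 8,  u(4) = 23,  u(5) = 16,  u(6) = 38,  u(7) = 46,  u(8) = 10,  u(9) = 0,  u(10) = 18,  u(11) = 47,  u(12) = 44,  u(13) = 7.
Since u(13) = u(2) = 7, the sequence is eventually periodic: after a pre-period of length 1 it cycles with period 11.
The value 23 first appears (with k ≥ 2) at u(4).

4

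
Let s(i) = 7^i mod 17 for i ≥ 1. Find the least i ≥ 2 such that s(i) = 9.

s(1) = 7; s(2) = 15; s(3) = 3; s(4) = 4; s(5) = 11; s(6) = 9; s(7) = 12; s(8) = 16; s(9) = 10; s(10) = 2; s(11) = 14; s(12) = 13; s(13) = 6; s(14) = 8; s(15) = 5; s(16) = 1; s(17) = 7.
Since s(17) = s(1) = 7, the sequence is periodic with period 16.
The value 9 first appears (with i ≥ 2) at s(6).

6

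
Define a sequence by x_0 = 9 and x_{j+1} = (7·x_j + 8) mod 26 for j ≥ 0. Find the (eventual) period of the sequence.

12

Listing terms: x_0 = 9,  x_1 = 19,  x_2 = 11,  x_3 = 7,  x_4 = 5,  x_5 = 17,  x_6 = 23,  x_7 = 13,  x_8 = 21,  x_9 = 25,  x_{10} = 1,  x_{11} = 15,  x_{12} = 9.
Since x_{12} = x_0 = 9, the sequence is periodic with period 12.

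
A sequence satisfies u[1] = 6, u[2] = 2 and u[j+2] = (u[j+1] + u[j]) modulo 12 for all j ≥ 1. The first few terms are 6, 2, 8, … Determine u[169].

Listing terms: u[1] = 6,  u[2] = 2,  u[3] = 8,  u[4] = 10,  u[5] = 6,  u[6] = 4,  u[7] = 10,  u[8] = 2,  u[9] = 0,  u[10] = 2,  u[11] = 2,  u[12] = 4,  u[13] = 6,  u[14] = 10,  u[15] = 4,  u[16] = 2,  u[17] = 6,  u[18] = 8,  u[19] = 2,  u[20] = 10,  u[21] = 0,  u[22] = 10,  u[23] = 10,  u[24] = 8,  u[25] = 6,  u[26] = 2.
The sequence repeats with period 24.
(169 - 1) mod 24 = 0, so u[169] = u[1] = 6.

6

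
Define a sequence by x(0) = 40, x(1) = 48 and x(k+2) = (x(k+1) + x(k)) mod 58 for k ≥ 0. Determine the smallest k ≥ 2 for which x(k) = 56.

10

x(0) = 40; x(1) = 48; x(2) = 30; x(3) = 20; x(4) = 50; x(5) = 12; x(6) = 4; x(7) = 16; x(8) = 20; x(9) = 36; x(10) = 56; x(11) = 34; x(12) = 32; x(13) = 8; x(14) = 40; x(15) = 48.
Since (x(14), x(15)) = (x(0), x(1)) = (40, 48) (two consecutive terms determine the rest), the sequence is periodic with period 14.
The value 56 first appears (with k ≥ 2) at x(10).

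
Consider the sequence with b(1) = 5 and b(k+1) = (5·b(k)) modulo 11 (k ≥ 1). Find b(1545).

1

We have b(1) = 5; b(2) = 3; b(3) = 4; b(4) = 9; b(5) = 1; b(6) = 5.
Since b(6) = b(1) = 5, the sequence is periodic with period 5.
So b(1545) = b(1 + ((1545-1) mod 5)) = b(5) = 1.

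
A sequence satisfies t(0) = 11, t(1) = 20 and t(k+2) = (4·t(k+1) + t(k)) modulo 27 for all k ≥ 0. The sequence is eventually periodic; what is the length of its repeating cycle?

t(0) = 11,  t(1) = 20,  t(2) = 10,  t(3) = 6,  t(4) = 7,  t(5) = 7,  t(6) = 8,  t(7) = 12,  t(8) = 2,  t(9) = 20,  t(10) = 1,  t(11) = 24,  t(12) = 16,  t(13) = 7,  t(14) = 17,  t(15) = 21,  t(16) = 20,  t(17) = 20,  t(18) = 19,  t(19) = 15,  t(20) = 25,  t(21) = 7,  t(22) = 26,  t(23) = 3,  t(24) = 11,  t(25) = 20.
Since (t(24), t(25)) = (t(0), t(1)) = (11, 20) (two consecutive terms determine the rest), the sequence is periodic with period 24.

24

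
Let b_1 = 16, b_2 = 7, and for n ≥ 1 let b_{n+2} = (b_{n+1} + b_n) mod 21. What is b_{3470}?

8

b_1 = 16,  b_2 = 7,  b_3 = 2,  b_4 = 9,  b_5 = 11,  b_6 = 20,  b_7 = 10,  b_8 = 9,  b_9 = 19,  b_{10} = 7,  b_{11} = 5,  b_{12} = 12,  b_{13} = 17,  b_{14} = 8,  b_{15} = 4,  b_{16} = 12,  b_{17} = 16,  b_{18} = 7.
The sequence repeats with period 16.
(3470 - 1) mod 16 = 13, so b_{3470} = b_{14} = 8.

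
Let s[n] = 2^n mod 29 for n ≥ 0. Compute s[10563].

s[0] = 1; s[1] = 2; s[2] = 4; s[3] = 8; s[4] = 16; s[5] = 3; s[6] = 6; s[7] = 12; s[8] = 24; s[9] = 19; s[10] = 9; s[11] = 18; s[12] = 7; s[13] = 14; s[14] = 28; s[15] = 27; s[16] = 25; s[17] = 21; s[18] = 13; s[19] = 26; s[20] = 23; s[21] = 17; s[22] = 5; s[23] = 10; s[24] = 20; s[25] = 11; s[26] = 22; s[27] = 15; s[28] = 1.
Since s[28] = s[0] = 1, the sequence is periodic with period 28.
(10563 - 0) mod 28 = 7, so s[10563] = s[7] = 12.

12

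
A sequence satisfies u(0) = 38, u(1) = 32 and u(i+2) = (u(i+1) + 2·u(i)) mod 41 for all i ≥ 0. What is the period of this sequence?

20

u(0) = 38,  u(1) = 32,  u(2) = 26,  u(3) = 8,  u(4) = 19,  u(5) = 35,  u(6) = 32,  u(7) = 20,  u(8) = 2,  u(9) = 1,  u(10) = 5,  u(11) = 7,  u(12) = 17,  u(13) = 31,  u(14) = 24,  u(15) = 4,  u(16) = 11,  u(17) = 19,  u(18) = 0,  u(19) = 38,  u(20) = 38,  u(21) = 32.
Since (u(20), u(21)) = (u(0), u(1)) = (38, 32) (two consecutive terms determine the rest), the sequence is periodic with period 20.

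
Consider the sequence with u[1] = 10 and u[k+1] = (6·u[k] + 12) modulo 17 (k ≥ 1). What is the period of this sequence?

16

u[1] = 10, u[2] = 4, u[3] = 2, u[4] = 7, u[5] = 3, u[6] = 13, u[7] = 5, u[8] = 8, u[9] = 9, u[10] = 15, u[11] = 0, u[12] = 12, u[13] = 16, u[14] = 6, u[15] = 14, u[16] = 11, u[17] = 10.
The sequence repeats with period 16.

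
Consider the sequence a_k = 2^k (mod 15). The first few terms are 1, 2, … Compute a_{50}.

Listing terms: a_0 = 1,  a_1 = 2,  a_2 = 4,  a_3 = 8,  a_4 = 1.
The sequence repeats with period 4.
So a_{50} = a_{0 + ((50-0) mod 4)} = a_2 = 4.

4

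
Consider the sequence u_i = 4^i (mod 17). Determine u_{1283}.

13

We have u_1 = 4,  u_2 = 16,  u_3 = 13,  u_4 = 1,  u_5 = 4.
The sequence repeats with period 4.
So u_{1283} = u_{1 + ((1283-1) mod 4)} = u_3 = 13.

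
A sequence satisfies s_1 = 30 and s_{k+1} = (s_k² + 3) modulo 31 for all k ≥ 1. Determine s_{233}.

Computing terms: s_1 = 30, s_2 = 4, s_3 = 19, s_4 = 23, s_5 = 5, s_6 = 28, s_7 = 12, s_8 = 23.
Since s_8 = s_4 = 23, the sequence is eventually periodic: after a pre-period of length 3 it cycles with period 4.
For k ≥ 4, s_k depends only on (k - 4) mod 4. (233 - 4) mod 4 = 1, so s_{233} = s_5 = 5.

5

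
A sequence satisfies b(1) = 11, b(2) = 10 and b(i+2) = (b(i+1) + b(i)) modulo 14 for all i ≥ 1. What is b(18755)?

We have b(1) = 11; b(2) = 10; b(3) = 7; b(4) = 3; b(5) = 10; b(6) = 13; b(7) = 9; b(8) = 8; b(9) = 3; b(10) = 11; b(11) = 0; b(12) = 11; b(13) = 11; b(14) = 8; b(15) = 5; b(16) = 13; b(17) = 4; b(18) = 3; b(19) = 7; b(20) = 10; b(21) = 3; b(22) = 13; b(23) = 2; b(24) = 1; b(25) = 3; b(26) = 4; b(27) = 7; b(28) = 11; b(29) = 4; b(30) = 1; b(31) = 5; b(32) = 6; b(33) = 11; b(34) = 3; b(35) = 0; b(36) = 3; b(37) = 3; b(38) = 6; b(39) = 9; b(40) = 1; b(41) = 10; b(42) = 11; b(43) = 7; b(44) = 4; b(45) = 11; b(46) = 1; b(47) = 12; b(48) = 13; b(49) = 11; b(50) = 10.
The sequence repeats with period 48.
So b(18755) = b(1 + ((18755-1) mod 48)) = b(35) = 0.

0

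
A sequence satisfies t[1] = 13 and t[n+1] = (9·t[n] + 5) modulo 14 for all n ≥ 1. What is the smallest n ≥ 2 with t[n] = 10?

2

Computing terms: t[1] = 13,  t[2] = 10,  t[3] = 11,  t[4] = 6,  t[5] = 3,  t[6] = 4,  t[7] = 13.
Since t[7] = t[1] = 13, the sequence is periodic with period 6.
The value 10 first appears (with n ≥ 2) at t[2].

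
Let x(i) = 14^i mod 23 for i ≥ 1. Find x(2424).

Listing terms: x(1) = 14; x(2) = 12; x(3) = 7; x(4) = 6; x(5) = 15; x(6) = 3; x(7) = 19; x(8) = 13; x(9) = 21; x(10) = 18; x(11) = 22; x(12) = 9; x(13) = 11; x(14) = 16; x(15) = 17; x(16) = 8; x(17) = 20; x(18) = 4; x(19) = 10; x(20) = 2; x(21) = 5; x(22) = 1; x(23) = 14.
The sequence repeats with period 22.
(2424 - 1) mod 22 = 3, so x(2424) = x(4) = 6.

6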